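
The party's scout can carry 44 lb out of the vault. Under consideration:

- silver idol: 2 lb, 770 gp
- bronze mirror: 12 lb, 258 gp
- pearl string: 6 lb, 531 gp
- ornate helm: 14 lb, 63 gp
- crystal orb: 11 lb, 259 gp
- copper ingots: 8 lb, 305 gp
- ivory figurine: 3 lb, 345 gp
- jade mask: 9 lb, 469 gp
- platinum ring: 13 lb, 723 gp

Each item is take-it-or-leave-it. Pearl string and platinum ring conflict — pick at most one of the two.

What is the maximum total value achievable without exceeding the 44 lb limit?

2679

Silver idol + pearl string + crystal orb + copper ingots + ivory figurine + jade mask uses 39 of the 44 lb and totals 2679.
That's the maximum — no feasible swap from here does better than 2679.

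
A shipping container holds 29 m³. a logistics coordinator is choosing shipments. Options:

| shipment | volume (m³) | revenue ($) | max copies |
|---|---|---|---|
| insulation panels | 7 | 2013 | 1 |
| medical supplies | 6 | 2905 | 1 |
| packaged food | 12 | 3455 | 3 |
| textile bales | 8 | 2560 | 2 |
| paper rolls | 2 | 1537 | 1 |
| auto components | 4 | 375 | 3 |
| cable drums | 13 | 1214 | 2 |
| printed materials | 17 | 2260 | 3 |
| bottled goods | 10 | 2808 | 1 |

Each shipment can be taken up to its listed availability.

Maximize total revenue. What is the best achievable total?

10457

Greedy by ratio would take medical supplies + 2×textile bales + paper rolls + auto components: 28 m³ used, total 9937.
Dropping textile bales and auto components frees 12 m³; slotting in packaged food (12 m³) lifts the total to 10457 at 28 m³.
The spare 1 m³ is too small for any remaining shipment, and no exchange beats 10457.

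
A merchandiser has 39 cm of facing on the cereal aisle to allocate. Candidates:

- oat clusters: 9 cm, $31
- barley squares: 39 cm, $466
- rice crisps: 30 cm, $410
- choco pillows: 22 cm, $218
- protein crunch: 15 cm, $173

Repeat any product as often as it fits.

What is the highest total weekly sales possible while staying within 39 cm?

Taking the top-ratio products first gives oat clusters + rice crisps for 441 (39 cm).
The 39 cm tied up in oat clusters and rice crisps is better spent on barley squares — total rises to 466 (39 cm).
No other feasible combination exceeds 466.

466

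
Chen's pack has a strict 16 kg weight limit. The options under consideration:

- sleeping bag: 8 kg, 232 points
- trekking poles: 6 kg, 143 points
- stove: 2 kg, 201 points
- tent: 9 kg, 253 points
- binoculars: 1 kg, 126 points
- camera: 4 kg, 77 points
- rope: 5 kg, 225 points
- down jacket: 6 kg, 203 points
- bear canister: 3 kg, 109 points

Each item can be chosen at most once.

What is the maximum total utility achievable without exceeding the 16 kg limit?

Taking the top-ratio items first gives stove + binoculars + camera + rope + bear canister for 738 (15 kg).
Replace camera and bear canister with sleeping bag: the trade gains 46 net, giving 784 at 16 kg.
No other feasible combination exceeds 784.

784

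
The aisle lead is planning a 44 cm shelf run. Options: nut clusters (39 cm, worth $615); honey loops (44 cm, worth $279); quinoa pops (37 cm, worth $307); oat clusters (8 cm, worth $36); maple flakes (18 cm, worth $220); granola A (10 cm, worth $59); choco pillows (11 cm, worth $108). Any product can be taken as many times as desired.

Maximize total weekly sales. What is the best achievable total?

Density check — nut clusters 15.77, maple flakes 12.22, choco pillows 9.82, quinoa pops 8.30 are the best per cm.
Nut clusters uses 39 of the 44 cm and totals 615.

615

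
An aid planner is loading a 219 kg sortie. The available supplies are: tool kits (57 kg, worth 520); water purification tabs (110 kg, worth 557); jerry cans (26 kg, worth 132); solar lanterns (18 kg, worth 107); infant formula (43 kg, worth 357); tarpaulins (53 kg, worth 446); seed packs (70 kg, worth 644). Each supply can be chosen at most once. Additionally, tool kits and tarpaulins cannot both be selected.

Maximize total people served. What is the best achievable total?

1760

By people served per kg: seed packs 9.20, tool kits 9.12, tarpaulins 8.42 lead.
Best packing: tool kits + jerry cans + solar lanterns + infant formula + seed packs — 214 kg, 1760 total.
Next best is jerry cans + solar lanterns + infant formula + tarpaulins + seed packs at 1686 (210 kg) — short by 74.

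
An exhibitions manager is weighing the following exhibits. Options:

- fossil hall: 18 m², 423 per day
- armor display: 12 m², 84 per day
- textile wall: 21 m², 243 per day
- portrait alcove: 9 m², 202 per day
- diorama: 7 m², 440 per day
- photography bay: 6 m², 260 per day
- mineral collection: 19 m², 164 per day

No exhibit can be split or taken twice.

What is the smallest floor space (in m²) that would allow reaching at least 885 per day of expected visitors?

22

Look for the lowest-floor combination reaching 885.
portrait alcove + diorama + photography bay: 902 expected visitors at 22 m².
Any bundle with less than 22 m² falls short of 885.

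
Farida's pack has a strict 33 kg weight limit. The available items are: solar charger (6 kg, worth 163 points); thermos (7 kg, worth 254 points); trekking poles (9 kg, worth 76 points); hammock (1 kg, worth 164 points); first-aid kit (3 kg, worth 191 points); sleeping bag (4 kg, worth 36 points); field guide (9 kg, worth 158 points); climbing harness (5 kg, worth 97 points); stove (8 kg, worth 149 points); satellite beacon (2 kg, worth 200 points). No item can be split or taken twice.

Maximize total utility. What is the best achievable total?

1227

The ratio heuristic lands on solar charger + thermos + hammock + first-aid kit + climbing harness + stove + satellite beacon (1218) but leaves 1 kg idle.
Replace stove with field guide: the trade gains 9 net, giving 1227 at 33 kg.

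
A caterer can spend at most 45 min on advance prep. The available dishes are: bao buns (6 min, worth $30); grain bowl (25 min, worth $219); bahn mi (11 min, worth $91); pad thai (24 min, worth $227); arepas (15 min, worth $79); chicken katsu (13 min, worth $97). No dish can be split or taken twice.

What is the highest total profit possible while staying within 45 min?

Taking the top-ratio dishes first gives bao buns + bahn mi + pad thai for 348 (41 min).
The 11 min tied up in bahn mi is better spent on chicken katsu — total rises to 354 (43 min).
The spare 2 min is too small for any remaining dish, and no exchange beats 354.

354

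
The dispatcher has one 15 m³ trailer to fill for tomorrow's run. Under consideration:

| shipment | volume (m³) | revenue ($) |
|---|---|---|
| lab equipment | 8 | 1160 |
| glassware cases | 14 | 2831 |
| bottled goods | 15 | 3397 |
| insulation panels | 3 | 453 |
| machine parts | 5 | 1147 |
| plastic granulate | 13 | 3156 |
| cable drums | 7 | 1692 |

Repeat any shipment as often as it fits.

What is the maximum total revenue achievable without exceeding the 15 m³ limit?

3441

A density-first pass picks plastic granulate — 3156 at 13 m³.
The 13 m³ tied up in plastic granulate is better spent on 3×machine parts — total rises to 3441 (15 m³).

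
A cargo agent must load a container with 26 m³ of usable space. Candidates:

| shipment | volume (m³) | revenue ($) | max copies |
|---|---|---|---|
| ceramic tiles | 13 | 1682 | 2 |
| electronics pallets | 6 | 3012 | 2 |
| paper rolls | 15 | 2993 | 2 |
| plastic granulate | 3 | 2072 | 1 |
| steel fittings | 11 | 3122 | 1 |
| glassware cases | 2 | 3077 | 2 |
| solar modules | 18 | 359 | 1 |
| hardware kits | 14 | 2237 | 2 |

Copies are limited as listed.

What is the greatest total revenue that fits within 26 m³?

14360

Greedy by ratio would take 2×electronics pallets + plastic granulate + 2×glassware cases: 19 m³ used, total 14250.
Replace electronics pallets with steel fittings: the trade gains 110 net, giving 14360 at 24 m³.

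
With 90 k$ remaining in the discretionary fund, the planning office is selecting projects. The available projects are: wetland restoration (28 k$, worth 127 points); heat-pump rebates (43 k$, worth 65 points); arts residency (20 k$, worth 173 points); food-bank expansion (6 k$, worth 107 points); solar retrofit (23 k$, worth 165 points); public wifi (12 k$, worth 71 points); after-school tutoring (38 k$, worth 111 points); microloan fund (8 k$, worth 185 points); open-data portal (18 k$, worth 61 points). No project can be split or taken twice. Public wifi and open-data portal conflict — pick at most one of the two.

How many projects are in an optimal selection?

Best achievable projected impact is 757.
One optimal bundle: wetland restoration + arts residency + food-bank expansion + solar retrofit + microloan fund (85 k$).
Every optimal selection uses 5 projects.

5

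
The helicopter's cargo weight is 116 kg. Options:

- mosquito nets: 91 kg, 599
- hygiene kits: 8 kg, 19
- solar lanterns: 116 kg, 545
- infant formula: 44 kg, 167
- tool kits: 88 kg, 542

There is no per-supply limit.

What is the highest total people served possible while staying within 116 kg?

Ranking by ratio (people served/kg): mosquito nets 6.58, tool kits 6.16, solar lanterns 4.70, infant formula 3.80.
Mosquito nets + 3×hygiene kits uses 115 of the 116 kg and totals 656.
The spare 1 kg is too small for any remaining supply, and no exchange beats 656.

656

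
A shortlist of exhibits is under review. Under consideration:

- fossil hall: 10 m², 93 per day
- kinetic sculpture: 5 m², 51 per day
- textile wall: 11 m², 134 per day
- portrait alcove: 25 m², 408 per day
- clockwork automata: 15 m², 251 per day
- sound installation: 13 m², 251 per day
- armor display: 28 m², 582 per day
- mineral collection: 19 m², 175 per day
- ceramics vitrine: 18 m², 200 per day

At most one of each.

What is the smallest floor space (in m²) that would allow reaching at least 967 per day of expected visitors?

Need the lightest bundle worth ≥ 967.
textile wall + sound installation + armor display: 967 expected visitors at 52 m².
No combination under 52 m² hits 967.

52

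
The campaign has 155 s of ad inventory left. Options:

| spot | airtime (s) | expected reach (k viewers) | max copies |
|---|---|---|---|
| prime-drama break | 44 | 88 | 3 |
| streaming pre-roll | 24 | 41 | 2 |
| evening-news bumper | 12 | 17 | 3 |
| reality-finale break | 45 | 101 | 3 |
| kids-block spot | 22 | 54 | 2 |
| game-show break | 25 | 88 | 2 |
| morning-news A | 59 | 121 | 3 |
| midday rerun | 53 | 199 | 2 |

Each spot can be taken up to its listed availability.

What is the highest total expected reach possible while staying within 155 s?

540

Ranking by ratio (expected reach/s): midday rerun 3.75, game-show break 3.52, kids-block spot 2.45.
Kids-block spot + game-show break + 2×midday rerun uses 153 of the 155 s and totals 540.
Every other selection either busts 155 s or exceeds an availability limit or fails to beat 540.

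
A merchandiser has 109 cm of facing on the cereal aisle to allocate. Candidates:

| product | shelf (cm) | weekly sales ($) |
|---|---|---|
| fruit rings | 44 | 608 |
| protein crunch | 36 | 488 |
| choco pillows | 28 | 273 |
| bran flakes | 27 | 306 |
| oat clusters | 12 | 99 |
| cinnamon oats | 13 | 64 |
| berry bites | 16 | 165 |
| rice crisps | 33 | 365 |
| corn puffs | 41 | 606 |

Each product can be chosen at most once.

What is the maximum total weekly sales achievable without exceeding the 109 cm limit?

1402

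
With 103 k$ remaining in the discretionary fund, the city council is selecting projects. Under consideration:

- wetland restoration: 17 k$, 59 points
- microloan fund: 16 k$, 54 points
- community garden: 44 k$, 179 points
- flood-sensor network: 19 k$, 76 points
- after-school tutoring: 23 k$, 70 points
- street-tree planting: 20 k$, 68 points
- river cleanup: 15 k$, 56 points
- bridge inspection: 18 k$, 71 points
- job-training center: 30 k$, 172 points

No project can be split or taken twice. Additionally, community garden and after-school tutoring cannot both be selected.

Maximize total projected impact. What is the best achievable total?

443

A density-first pass picks community garden + flood-sensor network + job-training center — 427 at 93 k$.
Dropping community garden frees 44 k$; slotting in street-tree planting + river cleanup + bridge inspection (53 k$) lifts the total to 443 at 102 k$.
Next best is microloan fund + flood-sensor network + street-tree planting + bridge inspection + job-training center at 441 (103 k$) — short by 2.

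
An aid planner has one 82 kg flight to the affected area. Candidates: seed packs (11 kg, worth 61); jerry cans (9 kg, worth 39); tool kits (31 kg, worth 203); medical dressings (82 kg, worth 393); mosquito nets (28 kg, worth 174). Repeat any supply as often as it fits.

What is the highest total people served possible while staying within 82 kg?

506

Seed packs + jerry cans + 2×tool kits uses 82 of the 82 kg and totals 506.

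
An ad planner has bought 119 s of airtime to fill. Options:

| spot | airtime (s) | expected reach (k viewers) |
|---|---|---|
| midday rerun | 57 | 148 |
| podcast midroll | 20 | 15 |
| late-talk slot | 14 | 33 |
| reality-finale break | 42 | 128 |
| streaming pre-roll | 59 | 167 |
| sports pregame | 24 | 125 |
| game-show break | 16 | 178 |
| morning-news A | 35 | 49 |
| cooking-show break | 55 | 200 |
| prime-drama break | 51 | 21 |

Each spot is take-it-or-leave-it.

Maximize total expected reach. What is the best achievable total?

536

Taking late-talk slot + sports pregame + game-show break + cooking-show break: 109 s used, 536 in expected reach.
The closest alternative, podcast midroll + sports pregame + game-show break + cooking-show break, reaches only 518.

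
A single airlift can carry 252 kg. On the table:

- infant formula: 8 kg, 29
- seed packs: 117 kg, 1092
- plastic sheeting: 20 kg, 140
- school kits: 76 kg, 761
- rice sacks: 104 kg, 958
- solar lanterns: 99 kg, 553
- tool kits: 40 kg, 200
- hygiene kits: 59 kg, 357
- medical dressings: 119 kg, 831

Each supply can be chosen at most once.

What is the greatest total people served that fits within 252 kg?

2219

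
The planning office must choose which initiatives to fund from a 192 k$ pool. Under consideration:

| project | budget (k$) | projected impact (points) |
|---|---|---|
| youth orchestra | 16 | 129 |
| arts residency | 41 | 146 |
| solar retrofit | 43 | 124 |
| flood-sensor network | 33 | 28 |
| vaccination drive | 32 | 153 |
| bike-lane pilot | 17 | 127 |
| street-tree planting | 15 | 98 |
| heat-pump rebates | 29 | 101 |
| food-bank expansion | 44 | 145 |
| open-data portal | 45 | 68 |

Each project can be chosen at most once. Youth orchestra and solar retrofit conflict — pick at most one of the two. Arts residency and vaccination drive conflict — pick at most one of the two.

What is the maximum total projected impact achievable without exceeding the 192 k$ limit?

781

Taking youth orchestra + flood-sensor network + vaccination drive + bike-lane pilot + street-tree planting + heat-pump rebates + food-bank expansion: 186 k$ used, 781 in projected impact.
Next best is youth orchestra + vaccination drive + bike-lane pilot + street-tree planting + heat-pump rebates + food-bank expansion at 753 (153 k$) — short by 28.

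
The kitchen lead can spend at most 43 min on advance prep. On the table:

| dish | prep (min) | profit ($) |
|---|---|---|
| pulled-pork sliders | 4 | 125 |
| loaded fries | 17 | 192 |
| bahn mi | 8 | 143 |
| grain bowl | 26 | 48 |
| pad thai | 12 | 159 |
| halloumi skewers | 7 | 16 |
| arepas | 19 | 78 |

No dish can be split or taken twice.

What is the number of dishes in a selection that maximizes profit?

4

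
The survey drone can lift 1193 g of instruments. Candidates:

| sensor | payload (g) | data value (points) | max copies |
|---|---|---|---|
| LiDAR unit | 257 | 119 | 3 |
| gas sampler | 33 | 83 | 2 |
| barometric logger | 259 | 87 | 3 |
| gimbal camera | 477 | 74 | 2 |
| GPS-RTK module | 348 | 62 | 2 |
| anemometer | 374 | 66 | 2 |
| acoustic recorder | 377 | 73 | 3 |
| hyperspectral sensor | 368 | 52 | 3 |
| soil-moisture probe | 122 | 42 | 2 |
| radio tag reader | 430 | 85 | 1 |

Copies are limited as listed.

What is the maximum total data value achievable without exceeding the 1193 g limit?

A density-first pass picks 3×LiDAR unit + 2×gas sampler + 2×soil-moisture probe — 607 at 1081 g.
Replace 2×soil-moisture probe with barometric logger: the trade gains 3 net, giving 610 at 1096 g.

610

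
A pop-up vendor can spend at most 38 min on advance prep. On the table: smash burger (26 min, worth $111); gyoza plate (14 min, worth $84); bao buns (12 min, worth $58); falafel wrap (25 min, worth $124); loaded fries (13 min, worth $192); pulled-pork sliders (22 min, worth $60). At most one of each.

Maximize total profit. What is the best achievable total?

The ratio heuristic lands on gyoza plate + loaded fries (276) but leaves 11 min idle.
The 14 min tied up in gyoza plate is better spent on falafel wrap — total rises to 316 (38 min).
Next best is gyoza plate + loaded fries at 276 (27 min) — short by 40.

316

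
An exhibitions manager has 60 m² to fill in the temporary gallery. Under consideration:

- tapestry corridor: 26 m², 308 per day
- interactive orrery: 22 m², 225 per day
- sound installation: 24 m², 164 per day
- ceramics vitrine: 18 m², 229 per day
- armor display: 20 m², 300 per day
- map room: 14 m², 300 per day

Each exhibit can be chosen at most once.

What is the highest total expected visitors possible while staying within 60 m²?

By expected visitors per m²: map room 21.43, armor display 15.00, ceramics vitrine 12.72, tapestry corridor 11.85 lead.
Taking the top-ratio exhibits first gives ceramics vitrine + armor display + map room for 829 (52 m²).
The 18 m² tied up in ceramics vitrine is better spent on tapestry corridor — total rises to 908 (60 m²).
Runner-up tapestry corridor + ceramics vitrine + map room tops out at 837.

908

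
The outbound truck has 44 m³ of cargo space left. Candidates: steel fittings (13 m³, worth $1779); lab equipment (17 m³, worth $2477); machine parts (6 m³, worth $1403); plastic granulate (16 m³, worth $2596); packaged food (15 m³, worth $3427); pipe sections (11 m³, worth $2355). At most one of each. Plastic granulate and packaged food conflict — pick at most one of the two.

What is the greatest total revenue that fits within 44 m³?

8259

Filling by ratio: machine parts + packaged food + pipe sections for 7185, with 12 m³ left unused.
Dropping machine parts frees 6 m³; slotting in lab equipment (17 m³) lifts the total to 8259 at 43 m³.
That's the maximum — no feasible swap from here does better than 8259.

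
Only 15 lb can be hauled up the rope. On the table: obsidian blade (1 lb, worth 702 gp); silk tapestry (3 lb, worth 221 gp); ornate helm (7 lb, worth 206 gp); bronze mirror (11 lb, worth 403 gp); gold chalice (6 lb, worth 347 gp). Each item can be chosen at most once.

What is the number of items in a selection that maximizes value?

The maximum value within 15 lb is 1326.
For example obsidian blade + silk tapestry + bronze mirror achieves it, using 15 lb.
Any selection reaching 1326 contains exactly 3 items.

3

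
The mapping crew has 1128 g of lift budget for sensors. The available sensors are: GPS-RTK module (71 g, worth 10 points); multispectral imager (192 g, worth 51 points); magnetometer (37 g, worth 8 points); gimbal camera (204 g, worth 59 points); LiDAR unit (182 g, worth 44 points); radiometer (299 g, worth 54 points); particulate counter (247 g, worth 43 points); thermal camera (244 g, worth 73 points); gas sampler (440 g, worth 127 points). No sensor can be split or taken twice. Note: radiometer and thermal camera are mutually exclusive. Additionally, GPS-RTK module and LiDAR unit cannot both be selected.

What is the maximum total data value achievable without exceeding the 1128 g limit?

318

Multispectral imager + magnetometer + gimbal camera + thermal camera + gas sampler uses 1117 of the 1128 g and totals 318.
That's the maximum — no feasible swap from here does better than 318.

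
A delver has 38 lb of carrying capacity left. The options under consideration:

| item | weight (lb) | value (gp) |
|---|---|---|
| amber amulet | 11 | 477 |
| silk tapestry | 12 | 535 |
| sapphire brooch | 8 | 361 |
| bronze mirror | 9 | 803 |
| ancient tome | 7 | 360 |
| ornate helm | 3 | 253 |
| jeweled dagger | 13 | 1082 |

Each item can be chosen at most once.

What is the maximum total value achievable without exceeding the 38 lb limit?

Taking the top-ratio items first gives bronze mirror + ancient tome + ornate helm + jeweled dagger for 2498 (32 lb).
Dropping ancient tome frees 7 lb; slotting in silk tapestry (12 lb) lifts the total to 2673 at 37 lb.
The closest alternative, amber amulet + bronze mirror + ornate helm + jeweled dagger, reaches only 2615.

2673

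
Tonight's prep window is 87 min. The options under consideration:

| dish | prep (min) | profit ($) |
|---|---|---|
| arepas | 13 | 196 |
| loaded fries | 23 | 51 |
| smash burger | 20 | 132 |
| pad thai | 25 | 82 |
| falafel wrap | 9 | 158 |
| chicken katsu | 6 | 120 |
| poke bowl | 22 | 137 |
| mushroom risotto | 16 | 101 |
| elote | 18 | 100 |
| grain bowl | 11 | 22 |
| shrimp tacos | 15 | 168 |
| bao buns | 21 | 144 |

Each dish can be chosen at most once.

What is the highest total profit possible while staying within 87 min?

923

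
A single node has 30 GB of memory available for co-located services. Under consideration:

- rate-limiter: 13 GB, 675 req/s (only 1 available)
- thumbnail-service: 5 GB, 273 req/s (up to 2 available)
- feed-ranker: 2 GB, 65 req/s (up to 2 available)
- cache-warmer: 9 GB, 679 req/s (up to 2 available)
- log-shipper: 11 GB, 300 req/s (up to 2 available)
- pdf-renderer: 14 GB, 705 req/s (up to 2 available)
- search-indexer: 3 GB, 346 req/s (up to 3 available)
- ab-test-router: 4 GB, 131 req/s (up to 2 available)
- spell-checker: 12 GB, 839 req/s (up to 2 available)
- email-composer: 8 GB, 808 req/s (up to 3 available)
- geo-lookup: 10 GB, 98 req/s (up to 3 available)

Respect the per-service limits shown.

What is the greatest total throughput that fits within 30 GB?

3116

Greedy by ratio would take thumbnail-service + 3×search-indexer + 2×email-composer: 30 GB used, total 2927.
The 8 GB tied up in thumbnail-service and search-indexer is better spent on email-composer — total rises to 3116 (30 GB).
Every other selection either busts 30 GB or exceeds an availability limit or fails to beat 3116.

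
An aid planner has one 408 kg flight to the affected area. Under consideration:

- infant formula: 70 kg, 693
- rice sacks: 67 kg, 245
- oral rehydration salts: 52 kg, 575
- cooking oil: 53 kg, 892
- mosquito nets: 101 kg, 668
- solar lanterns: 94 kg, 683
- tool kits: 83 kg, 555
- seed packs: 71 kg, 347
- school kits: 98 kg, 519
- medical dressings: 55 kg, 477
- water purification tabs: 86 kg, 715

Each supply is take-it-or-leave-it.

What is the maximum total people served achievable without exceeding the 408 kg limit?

Infant formula + oral rehydration salts + cooking oil + tool kits + medical dressings + water purification tabs uses 399 of the 408 kg and totals 3907.

3907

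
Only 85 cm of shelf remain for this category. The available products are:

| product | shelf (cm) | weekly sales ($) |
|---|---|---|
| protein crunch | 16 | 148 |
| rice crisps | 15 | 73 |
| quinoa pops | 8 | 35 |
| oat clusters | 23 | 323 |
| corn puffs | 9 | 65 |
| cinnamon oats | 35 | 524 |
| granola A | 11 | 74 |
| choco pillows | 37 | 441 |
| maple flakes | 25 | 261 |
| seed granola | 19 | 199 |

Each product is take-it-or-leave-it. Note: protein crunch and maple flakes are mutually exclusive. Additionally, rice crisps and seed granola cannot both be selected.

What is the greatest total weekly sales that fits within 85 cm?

1108

Ranking by ratio (weekly sales/cm): cinnamon oats 14.97, oat clusters 14.04, choco pillows 11.92.
Greedy by ratio would take quinoa pops + oat clusters + cinnamon oats + seed granola: 85 cm used, total 1081.
Dropping quinoa pops and seed granola frees 27 cm; slotting in maple flakes (25 cm) lifts the total to 1108 at 83 cm.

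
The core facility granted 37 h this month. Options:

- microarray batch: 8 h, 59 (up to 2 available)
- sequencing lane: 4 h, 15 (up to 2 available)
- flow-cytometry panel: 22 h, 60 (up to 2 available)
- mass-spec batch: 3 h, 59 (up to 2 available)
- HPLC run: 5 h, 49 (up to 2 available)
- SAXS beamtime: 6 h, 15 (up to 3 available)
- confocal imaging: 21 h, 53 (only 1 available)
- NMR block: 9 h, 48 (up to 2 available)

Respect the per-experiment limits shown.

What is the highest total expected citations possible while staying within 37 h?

By expected citations per h: mass-spec batch 19.67, HPLC run 9.80, microarray batch 7.38 lead.
Best packing: 2×microarray batch + sequencing lane + 2×mass-spec batch + 2×HPLC run — 36 h, 349 total.
The spare 1 h is too small for any remaining experiment, and no exchange beats 349.

349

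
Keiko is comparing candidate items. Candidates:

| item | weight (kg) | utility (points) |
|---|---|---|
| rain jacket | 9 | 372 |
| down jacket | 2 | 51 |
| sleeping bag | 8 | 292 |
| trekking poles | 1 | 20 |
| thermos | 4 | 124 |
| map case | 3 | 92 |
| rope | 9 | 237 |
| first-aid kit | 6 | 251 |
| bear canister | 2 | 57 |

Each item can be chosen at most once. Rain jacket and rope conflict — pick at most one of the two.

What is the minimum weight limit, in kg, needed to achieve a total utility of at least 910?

Look for the lowest-weight combination reaching 910.
rain jacket + sleeping bag + first-aid kit: 915 utility at 23 kg.
Below 23 kg the best achievable stays under 910.

23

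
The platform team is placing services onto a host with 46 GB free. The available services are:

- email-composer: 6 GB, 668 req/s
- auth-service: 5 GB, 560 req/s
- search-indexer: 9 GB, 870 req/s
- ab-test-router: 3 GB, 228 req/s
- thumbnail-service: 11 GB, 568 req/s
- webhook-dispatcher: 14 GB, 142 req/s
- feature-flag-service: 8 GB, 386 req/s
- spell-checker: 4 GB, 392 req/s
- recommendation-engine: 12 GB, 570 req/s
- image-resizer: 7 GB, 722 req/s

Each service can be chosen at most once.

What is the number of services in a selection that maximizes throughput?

Optimal total is 4010.
email-composer + auth-service + search-indexer + ab-test-router + spell-checker + recommendation-engine + image-resizer hits 4010 at 46 GB.
All optima have 7 services.

7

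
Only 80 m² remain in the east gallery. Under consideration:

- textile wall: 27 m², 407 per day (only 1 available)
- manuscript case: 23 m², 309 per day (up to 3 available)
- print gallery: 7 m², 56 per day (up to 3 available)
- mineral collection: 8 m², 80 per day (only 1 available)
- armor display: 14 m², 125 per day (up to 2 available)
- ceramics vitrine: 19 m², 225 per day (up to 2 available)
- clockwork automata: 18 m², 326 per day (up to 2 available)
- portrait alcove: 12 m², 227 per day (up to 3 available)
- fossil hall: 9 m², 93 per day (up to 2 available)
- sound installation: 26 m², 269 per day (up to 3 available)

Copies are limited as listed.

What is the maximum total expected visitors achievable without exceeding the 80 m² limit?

1413

Taking mineral collection + 2×clockwork automata + 3×portrait alcove: 80 m² used, 1413 in expected visitors.
No other feasible combination exceeds 1413.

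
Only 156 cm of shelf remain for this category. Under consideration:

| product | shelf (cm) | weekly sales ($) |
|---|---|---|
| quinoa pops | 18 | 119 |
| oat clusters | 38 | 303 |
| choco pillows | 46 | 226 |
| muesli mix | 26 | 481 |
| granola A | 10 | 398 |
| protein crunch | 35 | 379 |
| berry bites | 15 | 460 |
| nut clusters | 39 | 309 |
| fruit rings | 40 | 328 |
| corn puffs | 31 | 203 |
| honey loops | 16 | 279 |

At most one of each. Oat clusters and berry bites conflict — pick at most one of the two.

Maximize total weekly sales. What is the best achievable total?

Best packing: muesli mix + granola A + protein crunch + berry bites + fruit rings + honey loops — 142 cm, 2325 total.
An exhaustive check of the 2048 subsets confirms 2325.

2325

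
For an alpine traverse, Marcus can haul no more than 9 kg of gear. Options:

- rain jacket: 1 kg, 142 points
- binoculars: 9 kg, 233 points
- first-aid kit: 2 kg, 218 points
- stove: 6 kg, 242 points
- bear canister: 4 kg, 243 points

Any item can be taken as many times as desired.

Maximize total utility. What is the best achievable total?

Best packing: 9×rain jacket — 9 kg, 1278 total.
Nothing else within 9 kg beats 1278.

1278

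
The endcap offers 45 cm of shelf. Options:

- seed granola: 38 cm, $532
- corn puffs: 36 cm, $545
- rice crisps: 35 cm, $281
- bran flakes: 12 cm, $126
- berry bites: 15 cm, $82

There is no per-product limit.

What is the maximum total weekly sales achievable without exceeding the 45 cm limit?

545

Corn puffs uses 36 of the 45 cm and totals 545.
That's the maximum — no swap from here does better than 545.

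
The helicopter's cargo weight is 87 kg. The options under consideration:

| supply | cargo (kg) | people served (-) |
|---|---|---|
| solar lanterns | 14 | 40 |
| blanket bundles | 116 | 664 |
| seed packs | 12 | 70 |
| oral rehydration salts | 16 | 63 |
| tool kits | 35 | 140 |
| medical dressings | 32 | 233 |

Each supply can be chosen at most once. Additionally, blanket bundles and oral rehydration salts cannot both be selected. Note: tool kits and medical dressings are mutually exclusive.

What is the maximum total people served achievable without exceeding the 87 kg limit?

Taking solar lanterns + seed packs + oral rehydration salts + medical dressings: 74 kg used, 406 in people served.
The closest alternative, seed packs + oral rehydration salts + medical dressings, reaches only 366.

406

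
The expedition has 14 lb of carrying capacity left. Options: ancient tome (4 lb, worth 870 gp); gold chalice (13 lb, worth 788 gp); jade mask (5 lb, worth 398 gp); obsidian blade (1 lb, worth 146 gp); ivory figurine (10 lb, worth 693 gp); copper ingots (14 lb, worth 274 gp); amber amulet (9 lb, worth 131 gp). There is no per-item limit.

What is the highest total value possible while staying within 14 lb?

2902

Best packing: 3×ancient tome + 2×obsidian blade — 14 lb, 2902 total.
Nothing else within 14 lb beats 2902.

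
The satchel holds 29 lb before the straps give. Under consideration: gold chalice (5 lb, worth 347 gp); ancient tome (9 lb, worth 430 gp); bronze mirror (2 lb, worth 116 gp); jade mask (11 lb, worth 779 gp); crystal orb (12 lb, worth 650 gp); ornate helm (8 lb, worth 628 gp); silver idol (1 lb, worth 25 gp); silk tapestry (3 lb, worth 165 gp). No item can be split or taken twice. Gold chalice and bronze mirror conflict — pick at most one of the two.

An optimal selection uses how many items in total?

Best achievable value is 1944.
One optimal bundle: gold chalice + jade mask + ornate helm + silver idol + silk tapestry (28 lb).
Every optimal selection uses 5 items.

5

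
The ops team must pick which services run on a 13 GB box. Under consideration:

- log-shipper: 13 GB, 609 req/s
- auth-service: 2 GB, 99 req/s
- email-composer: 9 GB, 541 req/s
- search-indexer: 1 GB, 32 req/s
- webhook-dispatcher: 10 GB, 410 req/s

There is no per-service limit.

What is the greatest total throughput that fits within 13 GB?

739

2×auth-service + email-composer uses 13 of the 13 GB and totals 739.
No other feasible combination exceeds 739.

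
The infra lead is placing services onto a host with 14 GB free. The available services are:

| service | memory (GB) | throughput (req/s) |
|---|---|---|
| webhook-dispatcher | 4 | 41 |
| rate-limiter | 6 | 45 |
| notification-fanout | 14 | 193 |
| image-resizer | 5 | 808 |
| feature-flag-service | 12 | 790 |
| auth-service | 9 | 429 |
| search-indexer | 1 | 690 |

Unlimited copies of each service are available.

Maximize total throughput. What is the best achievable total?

Best packing: 14×search-indexer — 14 GB, 9660 total.
That's the maximum — no swap from here does better than 9660.

9660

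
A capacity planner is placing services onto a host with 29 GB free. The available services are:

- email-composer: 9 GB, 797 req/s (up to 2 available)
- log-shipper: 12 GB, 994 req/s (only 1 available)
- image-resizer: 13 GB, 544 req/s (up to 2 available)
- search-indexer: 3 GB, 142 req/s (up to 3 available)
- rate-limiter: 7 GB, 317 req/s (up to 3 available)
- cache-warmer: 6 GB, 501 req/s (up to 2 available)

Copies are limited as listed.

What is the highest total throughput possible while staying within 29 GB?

2292

Greedy by ratio would take 2×email-composer + search-indexer + cache-warmer: 27 GB used, total 2237.
Replace email-composer and search-indexer with log-shipper: the trade gains 55 net, giving 2292 at 27 GB.
The spare 2 GB is too small for any remaining service, and no exchange beats 2292.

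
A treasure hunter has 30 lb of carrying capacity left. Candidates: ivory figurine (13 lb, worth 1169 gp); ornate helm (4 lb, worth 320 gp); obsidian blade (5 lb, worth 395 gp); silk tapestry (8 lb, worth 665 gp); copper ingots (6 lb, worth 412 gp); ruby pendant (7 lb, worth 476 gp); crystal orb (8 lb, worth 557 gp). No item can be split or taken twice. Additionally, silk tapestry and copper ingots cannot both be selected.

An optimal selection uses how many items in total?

4

The maximum value within 30 lb is 2549.
One optimal bundle: ivory figurine + ornate helm + obsidian blade + silk tapestry (30 lb).
All optima have 4 items.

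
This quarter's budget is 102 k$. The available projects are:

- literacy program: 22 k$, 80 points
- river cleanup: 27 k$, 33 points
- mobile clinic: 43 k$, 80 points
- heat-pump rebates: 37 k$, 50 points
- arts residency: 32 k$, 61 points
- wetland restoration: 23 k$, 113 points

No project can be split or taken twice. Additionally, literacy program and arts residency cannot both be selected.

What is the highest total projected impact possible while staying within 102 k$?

Taking literacy program + mobile clinic + wetland restoration: 88 k$ used, 273 in projected impact.
An exhaustive check of the 64 subsets confirms 273.

273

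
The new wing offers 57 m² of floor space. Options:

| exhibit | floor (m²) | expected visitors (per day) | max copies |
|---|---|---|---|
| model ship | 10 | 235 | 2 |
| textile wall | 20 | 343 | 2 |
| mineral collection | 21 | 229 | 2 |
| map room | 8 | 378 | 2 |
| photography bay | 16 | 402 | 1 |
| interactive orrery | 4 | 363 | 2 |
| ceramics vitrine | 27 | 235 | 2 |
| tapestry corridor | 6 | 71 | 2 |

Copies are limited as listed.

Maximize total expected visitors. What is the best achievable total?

2190

Model ship + 2×map room + photography bay + 2×interactive orrery + tapestry corridor uses 56 of the 57 m² and totals 2190.
No other feasible combination exceeds 2190.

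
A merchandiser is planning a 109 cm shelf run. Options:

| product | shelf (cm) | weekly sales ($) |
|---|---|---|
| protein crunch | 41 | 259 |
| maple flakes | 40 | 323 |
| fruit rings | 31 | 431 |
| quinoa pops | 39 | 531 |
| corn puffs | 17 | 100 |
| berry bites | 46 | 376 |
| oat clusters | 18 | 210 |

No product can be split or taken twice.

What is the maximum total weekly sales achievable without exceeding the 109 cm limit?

1272

Fruit rings + quinoa pops + corn puffs + oat clusters uses 105 of the 109 cm and totals 1272.
Next best is fruit rings + quinoa pops + oat clusters at 1172 (88 cm) — short by 100.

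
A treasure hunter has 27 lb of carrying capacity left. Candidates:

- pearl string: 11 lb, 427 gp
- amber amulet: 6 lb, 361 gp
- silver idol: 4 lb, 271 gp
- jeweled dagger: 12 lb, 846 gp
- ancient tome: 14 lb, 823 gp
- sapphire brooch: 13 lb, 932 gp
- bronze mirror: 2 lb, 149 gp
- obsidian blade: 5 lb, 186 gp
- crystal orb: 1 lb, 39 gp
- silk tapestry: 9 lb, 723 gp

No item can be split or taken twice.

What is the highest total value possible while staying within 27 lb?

Density check — silk tapestry 80.33, bronze mirror 74.50, sapphire brooch 71.69, jeweled dagger 70.50 are the best per lb.
A density-first pass picks sapphire brooch + bronze mirror + crystal orb + silk tapestry — 1843 at 25 lb.
Replace sapphire brooch and crystal orb with silver idol + jeweled dagger: the trade gains 146 net, giving 1989 at 27 lb.
Nothing else within 27 lb beats 1989.

1989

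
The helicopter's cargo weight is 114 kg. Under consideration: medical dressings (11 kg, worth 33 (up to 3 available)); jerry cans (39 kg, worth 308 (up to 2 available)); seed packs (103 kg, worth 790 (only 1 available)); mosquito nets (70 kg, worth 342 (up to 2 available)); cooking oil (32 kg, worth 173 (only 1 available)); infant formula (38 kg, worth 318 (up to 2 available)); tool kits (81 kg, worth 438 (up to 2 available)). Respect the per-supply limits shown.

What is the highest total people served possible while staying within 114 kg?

823

Greedy by ratio would take cooking oil + 2×infant formula: 108 kg used, total 809.
Dropping cooking oil and 2×infant formula frees 108 kg; slotting in medical dressings + seed packs (114 kg) lifts the total to 823 at 114 kg.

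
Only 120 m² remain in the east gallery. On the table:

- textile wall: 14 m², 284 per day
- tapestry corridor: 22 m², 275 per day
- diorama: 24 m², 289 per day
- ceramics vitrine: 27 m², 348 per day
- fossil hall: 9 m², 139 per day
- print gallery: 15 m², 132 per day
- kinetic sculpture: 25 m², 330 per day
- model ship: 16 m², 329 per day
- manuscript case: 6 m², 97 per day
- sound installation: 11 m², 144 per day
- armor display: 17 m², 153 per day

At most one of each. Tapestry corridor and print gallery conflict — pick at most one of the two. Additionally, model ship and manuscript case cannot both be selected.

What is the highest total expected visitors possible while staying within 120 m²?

1727

Ranking by ratio (expected visitors/m²): model ship 20.56, textile wall 20.29, manuscript case 16.17.
Taking textile wall + ceramics vitrine + fossil hall + kinetic sculpture + model ship + sound installation + armor display: 119 m² used, 1727 in expected visitors.
The closest alternative, textile wall + diorama + ceramics vitrine + kinetic sculpture + model ship + sound installation, reaches only 1724.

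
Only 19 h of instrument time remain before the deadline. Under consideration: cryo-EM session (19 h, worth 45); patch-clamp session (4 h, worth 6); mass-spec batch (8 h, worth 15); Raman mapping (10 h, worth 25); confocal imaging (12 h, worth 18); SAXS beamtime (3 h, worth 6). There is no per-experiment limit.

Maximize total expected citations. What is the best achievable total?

Greedy by ratio would take Raman mapping + 3×SAXS beamtime: 19 h used, total 43.
Dropping Raman mapping and 3×SAXS beamtime frees 19 h; slotting in cryo-EM session (19 h) lifts the total to 45 at 19 h.
No other feasible combination exceeds 45.

45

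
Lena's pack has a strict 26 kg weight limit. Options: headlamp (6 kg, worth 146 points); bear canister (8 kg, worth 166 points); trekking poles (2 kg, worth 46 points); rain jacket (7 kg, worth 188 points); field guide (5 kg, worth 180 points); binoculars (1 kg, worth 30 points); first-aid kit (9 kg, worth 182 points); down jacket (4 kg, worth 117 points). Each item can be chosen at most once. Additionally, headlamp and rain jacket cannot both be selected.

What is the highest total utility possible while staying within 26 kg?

By utility per kg: field guide 36.00, binoculars 30.00, down jacket 29.25 lead.
Taking bear canister + trekking poles + rain jacket + field guide + down jacket: 26 kg used, 697 in utility.
An exhaustive check of the 256 subsets confirms 697.

697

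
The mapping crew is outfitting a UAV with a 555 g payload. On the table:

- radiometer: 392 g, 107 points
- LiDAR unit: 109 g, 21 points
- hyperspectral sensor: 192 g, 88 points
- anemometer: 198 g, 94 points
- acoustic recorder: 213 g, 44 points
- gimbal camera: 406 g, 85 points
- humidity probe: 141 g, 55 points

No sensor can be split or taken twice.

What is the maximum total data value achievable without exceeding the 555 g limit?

237

The ratio ordering already packs tightly: hyperspectral sensor + anemometer + humidity probe, 531 g, 237.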